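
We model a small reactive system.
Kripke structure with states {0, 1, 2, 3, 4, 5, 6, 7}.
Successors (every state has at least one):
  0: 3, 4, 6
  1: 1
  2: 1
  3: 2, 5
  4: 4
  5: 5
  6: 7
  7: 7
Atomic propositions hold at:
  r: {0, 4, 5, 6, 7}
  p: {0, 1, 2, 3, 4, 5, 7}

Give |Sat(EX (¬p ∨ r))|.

Sat(¬p) = {6}
Sat(¬p ∨ r) = {0, 4, 5, 6, 7}
Sat(EX (¬p ∨ r)) = {s : some successor in {0, 4, 5, 6, 7}} = {0, 3, 4, 5, 6, 7}
|Sat(EX (¬p ∨ r))| = |{0, 3, 4, 5, 6, 7}| = 6.

6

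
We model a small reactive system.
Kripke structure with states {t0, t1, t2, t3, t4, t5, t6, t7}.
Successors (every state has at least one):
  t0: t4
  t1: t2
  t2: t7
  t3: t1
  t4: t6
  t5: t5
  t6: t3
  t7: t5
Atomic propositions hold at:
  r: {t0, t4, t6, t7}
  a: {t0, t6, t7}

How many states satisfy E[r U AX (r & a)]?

3

Sat(r & a) = {t0, t6, t7}
Sat(AX (r & a)) = {s : every successor in {t0, t6, t7}} = {t2, t4}
E[r U AX (r & a)]: least fixpoint, start Z0 = Sat(AX (r & a)) = {t2, t4}, add states in Sat(r) with some successor in Z. Z1 = {t0, t2, t4}; fixed.
Sat(E[r U AX (r & a)]) = {t0, t2, t4}
|Sat(E[r U AX (r & a)])| = |{t0, t2, t4}| = 3.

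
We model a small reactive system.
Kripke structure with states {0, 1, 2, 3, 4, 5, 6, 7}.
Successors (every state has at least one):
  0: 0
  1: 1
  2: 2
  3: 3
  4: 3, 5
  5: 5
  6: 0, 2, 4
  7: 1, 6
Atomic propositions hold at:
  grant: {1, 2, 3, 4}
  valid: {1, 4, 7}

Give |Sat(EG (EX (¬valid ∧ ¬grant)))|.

5

Sat(¬valid) = {0, 2, 3, 5, 6}
Sat(¬grant) = {0, 5, 6, 7}
Sat(¬valid ∧ ¬grant) = {0, 5, 6}
Sat(EX (¬valid ∧ ¬grant)) = {s : some successor in {0, 5, 6}} = {0, 4, 5, 6, 7}
EG (EX (¬valid ∧ ¬grant)): greatest fixpoint, start Z0 = {0, 4, 5, 6, 7}, keep only states in Sat with some successor in Z. Already a fixed point.
Sat(EG (EX (¬valid ∧ ¬grant))) = {0, 4, 5, 6, 7}
|Sat(EG (EX (¬valid ∧ ¬grant)))| = |{0, 4, 5, 6, 7}| = 5.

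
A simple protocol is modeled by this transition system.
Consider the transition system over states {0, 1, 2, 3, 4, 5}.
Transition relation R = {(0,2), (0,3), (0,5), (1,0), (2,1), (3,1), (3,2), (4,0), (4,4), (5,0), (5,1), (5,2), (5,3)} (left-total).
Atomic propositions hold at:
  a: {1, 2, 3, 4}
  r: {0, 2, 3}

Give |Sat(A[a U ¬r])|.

5

Sat(¬r) = {1, 4, 5}
A[a U ¬r]: least fixpoint, start Z0 = Sat(¬r) = {1, 4, 5}, add states in Sat(a) with every successor in Z. Z1 = {1, 2, 4, 5}; Z2 = {1, 2, 3, 4, 5}; fixed.
Sat(A[a U ¬r]) = {1, 2, 3, 4, 5}
|Sat(A[a U ¬r])| = |{1, 2, 3, 4, 5}| = 5.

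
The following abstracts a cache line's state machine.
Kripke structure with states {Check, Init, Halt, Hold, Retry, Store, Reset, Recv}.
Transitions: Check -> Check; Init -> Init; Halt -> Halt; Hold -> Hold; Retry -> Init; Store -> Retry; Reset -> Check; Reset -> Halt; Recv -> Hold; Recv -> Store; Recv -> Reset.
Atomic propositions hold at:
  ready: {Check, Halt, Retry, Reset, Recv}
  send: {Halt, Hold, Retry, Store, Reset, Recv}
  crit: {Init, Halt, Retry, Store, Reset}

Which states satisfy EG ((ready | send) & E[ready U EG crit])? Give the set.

Sat(ready | send) = {Check, Halt, Hold, Retry, Store, Reset, Recv}
EG crit: greatest fixpoint, start Z0 = {Init, Halt, Retry, Store, Reset}, keep only states in Sat with some successor in Z. Already a fixed point.
Sat(EG crit) = {Init, Halt, Retry, Store, Reset}
E[ready U EG crit]: least fixpoint, start Z0 = Sat(EG crit) = {Init, Halt, Retry, Store, Reset}, add states in Sat(ready) with some successor in Z. Z1 = {Init, Halt, Retry, Store, Reset, Recv}; fixed.
Sat(E[ready U EG crit]) = {Init, Halt, Retry, Store, Reset, Recv}
Sat((ready | send) & E[ready U EG crit]) = {Halt, Retry, Store, Reset, Recv}
EG ((ready | send) & E[ready U EG crit]): greatest fixpoint, start Z0 = {Halt, Retry, Store, Reset, Recv}, keep only states in Sat with some successor in Z. Z1 = {Halt, Store, Reset, Recv}; Z2 = {Halt, Reset, Recv}; fixed.
Sat(EG ((ready | send) & E[ready U EG crit])) = {Halt, Reset, Recv}

{Halt, Reset, Recv}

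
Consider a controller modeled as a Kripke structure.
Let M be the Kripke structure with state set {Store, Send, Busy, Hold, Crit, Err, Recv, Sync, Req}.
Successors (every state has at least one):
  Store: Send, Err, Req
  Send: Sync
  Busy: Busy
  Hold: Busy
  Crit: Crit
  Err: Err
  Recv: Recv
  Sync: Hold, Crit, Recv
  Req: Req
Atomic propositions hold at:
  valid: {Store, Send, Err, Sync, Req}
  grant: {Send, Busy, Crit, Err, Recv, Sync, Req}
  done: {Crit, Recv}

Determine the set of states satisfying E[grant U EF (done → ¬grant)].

Sat(¬grant) = {Store, Hold}
Sat(done → ¬grant) = {Store, Send, Busy, Hold, Err, Sync, Req}
EF (done → ¬grant): least fixpoint, start Z0 = {Store, Send, Busy, Hold, Err, Sync, Req}, add states with some successor in Z. Already a fixed point.
Sat(EF (done → ¬grant)) = {Store, Send, Busy, Hold, Err, Sync, Req}
E[grant U EF (done → ¬grant)]: least fixpoint, start Z0 = Sat(EF (done → ¬grant)) = {Store, Send, Busy, Hold, Err, Sync, Req}, add states in Sat(grant) with some successor in Z. Already a fixed point.
Sat(E[grant U EF (done → ¬grant)]) = {Store, Send, Busy, Hold, Err, Sync, Req}

{Store, Send, Busy, Hold, Err, Sync, Req}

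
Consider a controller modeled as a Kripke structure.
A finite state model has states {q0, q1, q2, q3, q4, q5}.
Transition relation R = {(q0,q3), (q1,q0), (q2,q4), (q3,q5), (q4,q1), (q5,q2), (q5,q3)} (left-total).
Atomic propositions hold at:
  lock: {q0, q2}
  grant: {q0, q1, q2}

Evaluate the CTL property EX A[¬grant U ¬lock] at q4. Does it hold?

Yes

Sat(¬grant) = {q3, q4, q5}
Sat(¬lock) = {q1, q3, q4, q5}
A[¬grant U ¬lock]: least fixpoint, start Z0 = Sat(¬lock) = {q1, q3, q4, q5}, add states in Sat(¬grant) with every successor in Z. Already a fixed point.
Sat(A[¬grant U ¬lock]) = {q1, q3, q4, q5}
Sat(EX A[¬grant U ¬lock]) = {s : some successor in {q1, q3, q4, q5}} = {q0, q2, q3, q4, q5}
q4 ∈ Sat(EX A[¬grant U ¬lock]) = {q0, q2, q3, q4, q5}, so the formula holds at q4.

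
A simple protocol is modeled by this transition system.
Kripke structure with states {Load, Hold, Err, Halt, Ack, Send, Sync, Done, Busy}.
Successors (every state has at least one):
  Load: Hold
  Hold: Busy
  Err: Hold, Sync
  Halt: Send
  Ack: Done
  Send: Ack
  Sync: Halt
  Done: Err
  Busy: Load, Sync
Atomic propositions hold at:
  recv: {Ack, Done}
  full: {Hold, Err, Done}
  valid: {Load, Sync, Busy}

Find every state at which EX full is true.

{Load, Err, Ack, Done}

Sat(EX full) = {s : some successor in {Hold, Err, Done}} = {Load, Err, Ack, Done}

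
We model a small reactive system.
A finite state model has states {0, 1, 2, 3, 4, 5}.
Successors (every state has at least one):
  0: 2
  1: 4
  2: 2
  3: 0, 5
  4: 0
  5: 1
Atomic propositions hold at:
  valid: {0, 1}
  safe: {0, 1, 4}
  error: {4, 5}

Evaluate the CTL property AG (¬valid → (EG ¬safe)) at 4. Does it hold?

Sat(¬valid) = {2, 3, 4, 5}
Sat(¬safe) = {2, 3, 5}
EG ¬safe: greatest fixpoint, start Z0 = {2, 3, 5}, keep only states in Sat with some successor in Z. Z1 = {2, 3}; Z2 = {2}; fixed.
Sat(EG ¬safe) = {2}
Sat(¬valid → (EG ¬safe)) = {0, 1, 2}
AG (¬valid → (EG ¬safe)): greatest fixpoint, start Z0 = {0, 1, 2}, keep only states in Sat with every successor in Z. Z1 = {0, 2}; fixed.
Sat(AG (¬valid → (EG ¬safe))) = {0, 2}
4 ∉ Sat(AG (¬valid → (EG ¬safe))) = {0, 2}, so the formula does not hold at 4.

No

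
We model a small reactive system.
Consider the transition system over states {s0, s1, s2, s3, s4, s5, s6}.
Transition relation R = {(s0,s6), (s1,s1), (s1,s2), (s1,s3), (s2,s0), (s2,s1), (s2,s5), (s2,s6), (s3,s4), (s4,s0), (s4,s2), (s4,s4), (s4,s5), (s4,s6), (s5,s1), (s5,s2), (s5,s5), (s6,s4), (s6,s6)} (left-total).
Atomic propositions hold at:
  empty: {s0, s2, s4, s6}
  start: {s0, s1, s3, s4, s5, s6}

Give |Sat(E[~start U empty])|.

Sat(~start) = {s2}
E[~start U empty]: least fixpoint, start Z0 = Sat(empty) = {s0, s2, s4, s6}, add states in Sat(~start) with some successor in Z. Already a fixed point.
Sat(E[~start U empty]) = {s0, s2, s4, s6}
|Sat(E[~start U empty])| = |{s0, s2, s4, s6}| = 4.

4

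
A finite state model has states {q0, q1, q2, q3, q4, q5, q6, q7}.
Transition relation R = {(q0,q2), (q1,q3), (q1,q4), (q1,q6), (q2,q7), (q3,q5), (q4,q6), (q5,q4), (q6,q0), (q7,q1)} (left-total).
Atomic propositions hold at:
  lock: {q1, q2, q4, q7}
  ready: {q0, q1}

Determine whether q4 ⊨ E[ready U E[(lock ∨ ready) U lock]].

Yes

Sat(lock ∨ ready) = {q0, q1, q2, q4, q7}
E[(lock ∨ ready) U lock]: least fixpoint, start Z0 = Sat(lock) = {q1, q2, q4, q7}, add states in Sat(lock ∨ ready) with some successor in Z. Z1 = {q0, q1, q2, q4, q7}; fixed.
Sat(E[(lock ∨ ready) U lock]) = {q0, q1, q2, q4, q7}
E[ready U E[(lock ∨ ready) U lock]]: least fixpoint, start Z0 = Sat(E[(lock ∨ ready) U lock]) = {q0, q1, q2, q4, q7}, add states in Sat(ready) with some successor in Z. Already a fixed point.
Sat(E[ready U E[(lock ∨ ready) U lock]]) = {q0, q1, q2, q4, q7}
q4 ∈ Sat(E[ready U E[(lock ∨ ready) U lock]]) = {q0, q1, q2, q4, q7}, so the formula holds at q4.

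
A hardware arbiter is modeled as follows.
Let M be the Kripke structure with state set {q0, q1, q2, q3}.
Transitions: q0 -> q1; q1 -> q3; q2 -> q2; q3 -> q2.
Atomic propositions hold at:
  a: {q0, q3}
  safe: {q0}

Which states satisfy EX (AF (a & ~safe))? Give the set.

{q0, q1}

Sat(~safe) = {q1, q2, q3}
Sat(a & ~safe) = {q3}
AF (a & ~safe): least fixpoint, start Z0 = {q3}, add states with every successor in Z. Z1 = {q1, q3}; Z2 = {q0, q1, q3}; fixed.
Sat(AF (a & ~safe)) = {q0, q1, q3}
Sat(EX (AF (a & ~safe))) = {s : some successor in {q0, q1, q3}} = {q0, q1}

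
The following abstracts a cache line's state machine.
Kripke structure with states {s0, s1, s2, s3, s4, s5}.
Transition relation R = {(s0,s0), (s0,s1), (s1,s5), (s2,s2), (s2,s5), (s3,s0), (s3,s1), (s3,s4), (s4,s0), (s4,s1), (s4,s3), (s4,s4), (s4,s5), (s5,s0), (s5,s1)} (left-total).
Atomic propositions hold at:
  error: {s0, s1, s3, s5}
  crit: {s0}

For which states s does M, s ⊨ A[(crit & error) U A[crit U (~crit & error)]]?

Sat(crit & error) = {s0}
Sat(~crit) = {s1, s2, s3, s4, s5}
Sat(~crit & error) = {s1, s3, s5}
A[crit U (~crit & error)]: least fixpoint, start Z0 = Sat((~crit & error)) = {s1, s3, s5}, add states in Sat(crit) with every successor in Z. Already a fixed point.
Sat(A[crit U (~crit & error)]) = {s1, s3, s5}
A[(crit & error) U A[crit U (~crit & error)]]: least fixpoint, start Z0 = Sat(A[crit U (~crit & error)]) = {s1, s3, s5}, add states in Sat(crit & error) with every successor in Z. Already a fixed point.
Sat(A[(crit & error) U A[crit U (~crit & error)]]) = {s1, s3, s5}

{s1, s3, s5}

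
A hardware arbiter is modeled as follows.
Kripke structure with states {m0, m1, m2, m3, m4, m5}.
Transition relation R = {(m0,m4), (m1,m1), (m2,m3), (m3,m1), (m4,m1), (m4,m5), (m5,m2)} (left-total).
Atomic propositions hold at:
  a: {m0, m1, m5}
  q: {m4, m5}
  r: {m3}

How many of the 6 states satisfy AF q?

AF q: least fixpoint, start Z0 = {m4, m5}, add states with every successor in Z. Z1 = {m0, m4, m5}; fixed.
Sat(AF q) = {m0, m4, m5}
|Sat(AF q)| = |{m0, m4, m5}| = 3.

3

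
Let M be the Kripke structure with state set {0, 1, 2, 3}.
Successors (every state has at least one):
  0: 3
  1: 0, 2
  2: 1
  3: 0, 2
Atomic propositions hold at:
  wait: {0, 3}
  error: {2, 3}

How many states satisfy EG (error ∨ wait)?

Sat(error ∨ wait) = {0, 2, 3}
EG (error ∨ wait): greatest fixpoint, start Z0 = {0, 2, 3}, keep only states in Sat with some successor in Z. Z1 = {0, 3}; fixed.
Sat(EG (error ∨ wait)) = {0, 3}
|Sat(EG (error ∨ wait))| = |{0, 3}| = 2.

2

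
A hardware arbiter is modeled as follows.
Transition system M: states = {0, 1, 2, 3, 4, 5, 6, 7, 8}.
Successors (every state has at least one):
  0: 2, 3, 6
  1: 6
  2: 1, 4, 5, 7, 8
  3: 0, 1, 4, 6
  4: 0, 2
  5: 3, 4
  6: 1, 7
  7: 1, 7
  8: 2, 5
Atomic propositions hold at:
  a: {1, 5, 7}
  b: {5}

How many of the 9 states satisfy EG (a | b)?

1

Sat(a | b) = {1, 5, 7}
EG (a | b): greatest fixpoint, start Z0 = {1, 5, 7}, keep only states in Sat with some successor in Z. Z1 = {7}; fixed.
Sat(EG (a | b)) = {7}
|Sat(EG (a | b))| = |{7}| = 1.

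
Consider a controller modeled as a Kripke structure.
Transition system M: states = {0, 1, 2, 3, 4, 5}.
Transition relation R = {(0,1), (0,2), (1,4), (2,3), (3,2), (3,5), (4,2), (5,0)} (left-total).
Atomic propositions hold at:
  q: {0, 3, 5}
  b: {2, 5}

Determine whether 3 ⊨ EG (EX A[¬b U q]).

Yes

Sat(¬b) = {0, 1, 3, 4}
A[¬b U q]: least fixpoint, start Z0 = Sat(q) = {0, 3, 5}, add states in Sat(¬b) with every successor in Z. Already a fixed point.
Sat(A[¬b U q]) = {0, 3, 5}
Sat(EX A[¬b U q]) = {s : some successor in {0, 3, 5}} = {2, 3, 5}
EG (EX A[¬b U q]): greatest fixpoint, start Z0 = {2, 3, 5}, keep only states in Sat with some successor in Z. Z1 = {2, 3}; fixed.
Sat(EG (EX A[¬b U q])) = {2, 3}
3 ∈ Sat(EG (EX A[¬b U q])) = {2, 3}, so the formula holds at 3.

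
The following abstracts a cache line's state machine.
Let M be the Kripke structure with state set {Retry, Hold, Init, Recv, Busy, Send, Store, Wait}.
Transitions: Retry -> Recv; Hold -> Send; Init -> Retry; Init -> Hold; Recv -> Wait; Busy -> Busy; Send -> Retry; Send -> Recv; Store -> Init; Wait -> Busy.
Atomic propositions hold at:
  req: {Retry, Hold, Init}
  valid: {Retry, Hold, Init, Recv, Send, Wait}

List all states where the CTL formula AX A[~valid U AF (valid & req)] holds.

Sat(~valid) = {Busy, Store}
Sat(valid & req) = {Retry, Hold, Init}
AF (valid & req): least fixpoint, start Z0 = {Retry, Hold, Init}, add states with every successor in Z. Z1 = {Retry, Hold, Init, Store}; fixed.
Sat(AF (valid & req)) = {Retry, Hold, Init, Store}
A[~valid U AF (valid & req)]: least fixpoint, start Z0 = Sat(AF (valid & req)) = {Retry, Hold, Init, Store}, add states in Sat(~valid) with every successor in Z. Already a fixed point.
Sat(A[~valid U AF (valid & req)]) = {Retry, Hold, Init, Store}
Sat(AX A[~valid U AF (valid & req)]) = {s : every successor in {Retry, Hold, Init, Store}} = {Init, Store}

{Init, Store}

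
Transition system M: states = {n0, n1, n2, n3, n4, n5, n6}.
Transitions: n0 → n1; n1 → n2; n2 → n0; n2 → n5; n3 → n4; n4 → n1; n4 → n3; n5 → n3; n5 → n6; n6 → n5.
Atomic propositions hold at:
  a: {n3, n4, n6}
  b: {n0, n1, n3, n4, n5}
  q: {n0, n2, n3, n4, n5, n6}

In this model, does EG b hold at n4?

Yes

EG b: greatest fixpoint, start Z0 = {n0, n1, n3, n4, n5}, keep only states in Sat with some successor in Z. Z1 = {n0, n3, n4, n5}; Z2 = {n3, n4, n5}; fixed.
Sat(EG b) = {n3, n4, n5}
n4 ∈ Sat(EG b) = {n3, n4, n5}, so the formula holds at n4.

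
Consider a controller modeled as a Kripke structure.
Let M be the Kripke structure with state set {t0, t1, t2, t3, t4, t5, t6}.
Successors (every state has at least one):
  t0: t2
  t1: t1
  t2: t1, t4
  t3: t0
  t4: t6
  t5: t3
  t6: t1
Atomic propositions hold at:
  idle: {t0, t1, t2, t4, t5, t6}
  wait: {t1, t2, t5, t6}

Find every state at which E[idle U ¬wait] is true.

{t0, t2, t3, t4, t5}

Sat(¬wait) = {t0, t3, t4}
E[idle U ¬wait]: least fixpoint, start Z0 = Sat(¬wait) = {t0, t3, t4}, add states in Sat(idle) with some successor in Z. Z1 = {t0, t2, t3, t4, t5}; fixed.
Sat(E[idle U ¬wait]) = {t0, t2, t3, t4, t5}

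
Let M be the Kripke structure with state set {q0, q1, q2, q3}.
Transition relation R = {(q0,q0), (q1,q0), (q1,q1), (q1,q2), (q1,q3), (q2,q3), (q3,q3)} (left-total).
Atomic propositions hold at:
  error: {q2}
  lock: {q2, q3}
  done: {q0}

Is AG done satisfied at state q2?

No

AG done: greatest fixpoint, start Z0 = {q0}, keep only states in Sat with every successor in Z. Already a fixed point.
Sat(AG done) = {q0}
q2 ∉ Sat(AG done) = {q0}, so the formula does not hold at q2.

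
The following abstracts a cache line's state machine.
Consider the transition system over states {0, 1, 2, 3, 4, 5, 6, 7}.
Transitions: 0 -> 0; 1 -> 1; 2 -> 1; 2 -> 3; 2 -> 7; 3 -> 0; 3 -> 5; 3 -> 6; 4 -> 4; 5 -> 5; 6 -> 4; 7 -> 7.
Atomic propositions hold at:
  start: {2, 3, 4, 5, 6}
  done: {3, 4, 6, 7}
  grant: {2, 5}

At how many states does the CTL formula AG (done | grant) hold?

4

Sat(done | grant) = {2, 3, 4, 5, 6, 7}
AG (done | grant): greatest fixpoint, start Z0 = {2, 3, 4, 5, 6, 7}, keep only states in Sat with every successor in Z. Z1 = {4, 5, 6, 7}; fixed.
Sat(AG (done | grant)) = {4, 5, 6, 7}
|Sat(AG (done | grant))| = |{4, 5, 6, 7}| = 4.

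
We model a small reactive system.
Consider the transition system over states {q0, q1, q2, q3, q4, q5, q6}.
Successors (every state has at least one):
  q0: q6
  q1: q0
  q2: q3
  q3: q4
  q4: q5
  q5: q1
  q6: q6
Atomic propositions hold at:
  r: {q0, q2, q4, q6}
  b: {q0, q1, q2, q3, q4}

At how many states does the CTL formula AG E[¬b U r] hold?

Sat(¬b) = {q5, q6}
E[¬b U r]: least fixpoint, start Z0 = Sat(r) = {q0, q2, q4, q6}, add states in Sat(¬b) with some successor in Z. Already a fixed point.
Sat(E[¬b U r]) = {q0, q2, q4, q6}
AG E[¬b U r]: greatest fixpoint, start Z0 = {q0, q2, q4, q6}, keep only states in Sat with every successor in Z. Z1 = {q0, q6}; fixed.
Sat(AG E[¬b U r]) = {q0, q6}
|Sat(AG E[¬b U r])| = |{q0, q6}| = 2.

2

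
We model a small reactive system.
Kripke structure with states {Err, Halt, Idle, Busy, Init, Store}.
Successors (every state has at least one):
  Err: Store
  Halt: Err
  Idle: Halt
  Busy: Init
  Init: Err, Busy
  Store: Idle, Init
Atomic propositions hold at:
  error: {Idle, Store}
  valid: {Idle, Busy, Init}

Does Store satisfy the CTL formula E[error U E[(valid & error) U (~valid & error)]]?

Yes

Sat(valid & error) = {Idle}
Sat(~valid) = {Err, Halt, Store}
Sat(~valid & error) = {Store}
E[(valid & error) U (~valid & error)]: least fixpoint, start Z0 = Sat((~valid & error)) = {Store}, add states in Sat(valid & error) with some successor in Z. Already a fixed point.
Sat(E[(valid & error) U (~valid & error)]) = {Store}
E[error U E[(valid & error) U (~valid & error)]]: least fixpoint, start Z0 = Sat(E[(valid & error) U (~valid & error)]) = {Store}, add states in Sat(error) with some successor in Z. Already a fixed point.
Sat(E[error U E[(valid & error) U (~valid & error)]]) = {Store}
Store ∈ Sat(E[error U E[(valid & error) U (~valid & error)]]) = {Store}, so the formula holds at Store.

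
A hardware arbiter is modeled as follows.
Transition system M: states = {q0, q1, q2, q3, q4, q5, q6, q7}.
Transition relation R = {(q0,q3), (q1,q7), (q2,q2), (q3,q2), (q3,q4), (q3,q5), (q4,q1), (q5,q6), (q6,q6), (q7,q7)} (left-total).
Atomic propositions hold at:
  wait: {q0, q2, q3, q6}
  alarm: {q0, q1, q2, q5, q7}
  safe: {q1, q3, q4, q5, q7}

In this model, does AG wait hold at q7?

No

AG wait: greatest fixpoint, start Z0 = {q0, q2, q3, q6}, keep only states in Sat with every successor in Z. Z1 = {q0, q2, q6}; Z2 = {q2, q6}; fixed.
Sat(AG wait) = {q2, q6}
q7 ∉ Sat(AG wait) = {q2, q6}, so the formula does not hold at q7.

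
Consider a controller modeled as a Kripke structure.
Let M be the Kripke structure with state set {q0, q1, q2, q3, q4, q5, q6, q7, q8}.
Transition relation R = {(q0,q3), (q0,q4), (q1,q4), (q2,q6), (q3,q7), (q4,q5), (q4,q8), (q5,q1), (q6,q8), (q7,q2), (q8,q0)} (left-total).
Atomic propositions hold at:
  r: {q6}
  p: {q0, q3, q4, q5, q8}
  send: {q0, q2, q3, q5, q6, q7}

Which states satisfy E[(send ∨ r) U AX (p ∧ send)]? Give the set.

{q0, q2, q3, q6, q7, q8}

Sat(send ∨ r) = {q0, q2, q3, q5, q6, q7}
Sat(p ∧ send) = {q0, q3, q5}
Sat(AX (p ∧ send)) = {s : every successor in {q0, q3, q5}} = {q8}
E[(send ∨ r) U AX (p ∧ send)]: least fixpoint, start Z0 = Sat(AX (p ∧ send)) = {q8}, add states in Sat(send ∨ r) with some successor in Z. Z1 = {q6, q8}; Z2 = {q2, q6, q8}; Z3 = {q2, q6, q7, q8}; Z4 = {q2, q3, q6, q7, q8}; Z5 = {q0, q2, q3, q6, q7, q8}; fixed.
Sat(E[(send ∨ r) U AX (p ∧ send)]) = {q0, q2, q3, q6, q7, q8}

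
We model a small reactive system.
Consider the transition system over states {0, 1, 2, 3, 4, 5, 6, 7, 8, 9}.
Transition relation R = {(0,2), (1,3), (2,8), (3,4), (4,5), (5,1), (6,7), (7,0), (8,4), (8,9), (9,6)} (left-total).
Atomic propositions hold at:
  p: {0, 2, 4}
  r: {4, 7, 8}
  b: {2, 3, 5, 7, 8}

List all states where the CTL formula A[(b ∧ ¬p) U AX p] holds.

Sat(¬p) = {1, 3, 5, 6, 7, 8, 9}
Sat(b ∧ ¬p) = {3, 5, 7, 8}
Sat(AX p) = {s : every successor in {0, 2, 4}} = {0, 3, 7}
A[(b ∧ ¬p) U AX p]: least fixpoint, start Z0 = Sat(AX p) = {0, 3, 7}, add states in Sat(b ∧ ¬p) with every successor in Z. Already a fixed point.
Sat(A[(b ∧ ¬p) U AX p]) = {0, 3, 7}

{0, 3, 7}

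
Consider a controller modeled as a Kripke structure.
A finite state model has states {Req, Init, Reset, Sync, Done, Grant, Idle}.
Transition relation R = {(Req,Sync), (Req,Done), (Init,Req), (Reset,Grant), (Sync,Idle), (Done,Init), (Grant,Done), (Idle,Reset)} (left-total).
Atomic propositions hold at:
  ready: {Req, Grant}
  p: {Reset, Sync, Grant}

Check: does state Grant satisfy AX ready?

Sat(AX ready) = {s : every successor in {Req, Grant}} = {Init, Reset}
Grant ∉ Sat(AX ready) = {Init, Reset}, so the formula does not hold at Grant.

No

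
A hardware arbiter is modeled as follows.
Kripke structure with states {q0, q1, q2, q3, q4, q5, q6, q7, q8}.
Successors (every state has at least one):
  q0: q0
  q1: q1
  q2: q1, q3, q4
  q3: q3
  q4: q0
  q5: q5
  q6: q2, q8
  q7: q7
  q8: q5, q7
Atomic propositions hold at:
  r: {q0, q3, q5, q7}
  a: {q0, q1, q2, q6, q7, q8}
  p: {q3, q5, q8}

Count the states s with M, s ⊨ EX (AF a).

7

AF a: least fixpoint, start Z0 = {q0, q1, q2, q6, q7, q8}, add states with every successor in Z. Z1 = {q0, q1, q2, q4, q6, q7, q8}; fixed.
Sat(AF a) = {q0, q1, q2, q4, q6, q7, q8}
Sat(EX (AF a)) = {s : some successor in {q0, q1, q2, q4, q6, q7, q8}} = {q0, q1, q2, q4, q6, q7, q8}
|Sat(EX (AF a))| = |{q0, q1, q2, q4, q6, q7, q8}| = 7.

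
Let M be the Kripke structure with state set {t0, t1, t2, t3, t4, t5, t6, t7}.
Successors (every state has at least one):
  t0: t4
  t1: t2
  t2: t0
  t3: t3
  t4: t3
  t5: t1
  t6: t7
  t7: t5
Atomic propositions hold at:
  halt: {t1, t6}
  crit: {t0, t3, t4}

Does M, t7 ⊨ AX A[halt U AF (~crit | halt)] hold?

Sat(~crit) = {t1, t2, t5, t6, t7}
Sat(~crit | halt) = {t1, t2, t5, t6, t7}
AF (~crit | halt): least fixpoint, start Z0 = {t1, t2, t5, t6, t7}, add states with every successor in Z. Already a fixed point.
Sat(AF (~crit | halt)) = {t1, t2, t5, t6, t7}
A[halt U AF (~crit | halt)]: least fixpoint, start Z0 = Sat(AF (~crit | halt)) = {t1, t2, t5, t6, t7}, add states in Sat(halt) with every successor in Z. Already a fixed point.
Sat(A[halt U AF (~crit | halt)]) = {t1, t2, t5, t6, t7}
Sat(AX A[halt U AF (~crit | halt)]) = {s : every successor in {t1, t2, t5, t6, t7}} = {t1, t5, t6, t7}
t7 ∈ Sat(AX A[halt U AF (~crit | halt)]) = {t1, t5, t6, t7}, so the formula holds at t7.

Yes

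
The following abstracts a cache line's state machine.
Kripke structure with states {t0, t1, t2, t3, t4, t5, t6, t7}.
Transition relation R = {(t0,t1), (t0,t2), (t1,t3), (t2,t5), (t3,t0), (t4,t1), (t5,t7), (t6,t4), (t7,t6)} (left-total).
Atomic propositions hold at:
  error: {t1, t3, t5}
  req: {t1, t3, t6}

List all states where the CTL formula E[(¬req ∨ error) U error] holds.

Sat(¬req) = {t0, t2, t4, t5, t7}
Sat(¬req ∨ error) = {t0, t1, t2, t3, t4, t5, t7}
E[(¬req ∨ error) U error]: least fixpoint, start Z0 = Sat(error) = {t1, t3, t5}, add states in Sat(¬req ∨ error) with some successor in Z. Z1 = {t0, t1, t2, t3, t4, t5}; fixed.
Sat(E[(¬req ∨ error) U error]) = {t0, t1, t2, t3, t4, t5}

{t0, t1, t2, t3, t4, t5}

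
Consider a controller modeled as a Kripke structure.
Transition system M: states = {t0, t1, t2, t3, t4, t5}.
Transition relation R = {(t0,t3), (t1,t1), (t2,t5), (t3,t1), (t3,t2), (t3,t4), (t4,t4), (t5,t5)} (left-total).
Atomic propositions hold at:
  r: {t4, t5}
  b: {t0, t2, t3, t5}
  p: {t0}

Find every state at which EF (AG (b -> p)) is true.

{t0, t1, t3, t4}

Sat(b -> p) = {t0, t1, t4}
AG (b -> p): greatest fixpoint, start Z0 = {t0, t1, t4}, keep only states in Sat with every successor in Z. Z1 = {t1, t4}; fixed.
Sat(AG (b -> p)) = {t1, t4}
EF (AG (b -> p)): least fixpoint, start Z0 = {t1, t4}, add states with some successor in Z. Z1 = {t1, t3, t4}; Z2 = {t0, t1, t3, t4}; fixed.
Sat(EF (AG (b -> p))) = {t0, t1, t3, t4}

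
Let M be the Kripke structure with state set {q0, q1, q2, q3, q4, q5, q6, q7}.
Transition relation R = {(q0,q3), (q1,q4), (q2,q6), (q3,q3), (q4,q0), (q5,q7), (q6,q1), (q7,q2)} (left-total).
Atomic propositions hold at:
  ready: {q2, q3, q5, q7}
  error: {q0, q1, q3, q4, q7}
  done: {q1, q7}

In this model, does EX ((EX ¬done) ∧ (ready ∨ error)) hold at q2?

No

Sat(¬done) = {q0, q2, q3, q4, q5, q6}
Sat(EX ¬done) = {s : some successor in {q0, q2, q3, q4, q5, q6}} = {q0, q1, q2, q3, q4, q7}
Sat(ready ∨ error) = {q0, q1, q2, q3, q4, q5, q7}
Sat((EX ¬done) ∧ (ready ∨ error)) = {q0, q1, q2, q3, q4, q7}
Sat(EX ((EX ¬done) ∧ (ready ∨ error))) = {s : some successor in {q0, q1, q2, q3, q4, q7}} = {q0, q1, q3, q4, q5, q6, q7}
q2 ∉ Sat(EX ((EX ¬done) ∧ (ready ∨ error))) = {q0, q1, q3, q4, q5, q6, q7}, so the formula does not hold at q2.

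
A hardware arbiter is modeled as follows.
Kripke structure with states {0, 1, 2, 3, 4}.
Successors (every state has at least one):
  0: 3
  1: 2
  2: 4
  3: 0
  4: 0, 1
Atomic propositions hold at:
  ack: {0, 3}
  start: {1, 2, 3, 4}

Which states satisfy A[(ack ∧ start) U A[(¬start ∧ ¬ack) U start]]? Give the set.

Sat(ack ∧ start) = {3}
Sat(¬start) = {0}
Sat(¬ack) = {1, 2, 4}
Sat(¬start ∧ ¬ack) = ∅
A[(¬start ∧ ¬ack) U start]: least fixpoint, start Z0 = Sat(start) = {1, 2, 3, 4}, add states in Sat(¬start ∧ ¬ack) with every successor in Z. Already a fixed point.
Sat(A[(¬start ∧ ¬ack) U start]) = {1, 2, 3, 4}
A[(ack ∧ start) U A[(¬start ∧ ¬ack) U start]]: least fixpoint, start Z0 = Sat(A[(¬start ∧ ¬ack) U start]) = {1, 2, 3, 4}, add states in Sat(ack ∧ start) with every successor in Z. Already a fixed point.
Sat(A[(ack ∧ start) U A[(¬start ∧ ¬ack) U start]]) = {1, 2, 3, 4}

{1, 2, 3, 4}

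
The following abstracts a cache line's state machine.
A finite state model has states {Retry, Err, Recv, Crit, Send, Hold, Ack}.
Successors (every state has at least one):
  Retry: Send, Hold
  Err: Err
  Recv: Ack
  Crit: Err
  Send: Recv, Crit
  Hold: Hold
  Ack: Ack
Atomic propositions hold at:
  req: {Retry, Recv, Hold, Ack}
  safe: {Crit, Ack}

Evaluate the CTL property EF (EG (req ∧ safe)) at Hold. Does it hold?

No

Sat(req ∧ safe) = {Ack}
EG (req ∧ safe): greatest fixpoint, start Z0 = {Ack}, keep only states in Sat with some successor in Z. Already a fixed point.
Sat(EG (req ∧ safe)) = {Ack}
EF (EG (req ∧ safe)): least fixpoint, start Z0 = {Ack}, add states with some successor in Z. Z1 = {Recv, Ack}; Z2 = {Recv, Send, Ack}; Z3 = {Retry, Recv, Send, Ack}; fixed.
Sat(EF (EG (req ∧ safe))) = {Retry, Recv, Send, Ack}
Hold ∉ Sat(EF (EG (req ∧ safe))) = {Retry, Recv, Send, Ack}, so the formula does not hold at Hold.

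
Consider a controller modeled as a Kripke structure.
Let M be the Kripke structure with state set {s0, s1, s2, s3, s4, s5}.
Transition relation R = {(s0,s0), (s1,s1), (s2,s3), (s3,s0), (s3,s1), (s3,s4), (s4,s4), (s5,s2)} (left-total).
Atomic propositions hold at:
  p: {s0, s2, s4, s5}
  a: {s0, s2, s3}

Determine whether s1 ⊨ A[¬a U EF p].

No

Sat(¬a) = {s1, s4, s5}
EF p: least fixpoint, start Z0 = {s0, s2, s4, s5}, add states with some successor in Z. Z1 = {s0, s2, s3, s4, s5}; fixed.
Sat(EF p) = {s0, s2, s3, s4, s5}
A[¬a U EF p]: least fixpoint, start Z0 = Sat(EF p) = {s0, s2, s3, s4, s5}, add states in Sat(¬a) with every successor in Z. Already a fixed point.
Sat(A[¬a U EF p]) = {s0, s2, s3, s4, s5}
s1 ∉ Sat(A[¬a U EF p]) = {s0, s2, s3, s4, s5}, so the formula does not hold at s1.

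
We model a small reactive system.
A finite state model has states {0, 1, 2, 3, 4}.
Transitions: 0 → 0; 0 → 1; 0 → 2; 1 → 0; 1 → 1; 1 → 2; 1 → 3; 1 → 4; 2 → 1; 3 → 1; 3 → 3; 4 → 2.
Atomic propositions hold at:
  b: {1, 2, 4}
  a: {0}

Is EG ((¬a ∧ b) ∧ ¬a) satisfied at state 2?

Yes

Sat(¬a) = {1, 2, 3, 4}
Sat(¬a ∧ b) = {1, 2, 4}
Sat((¬a ∧ b) ∧ ¬a) = {1, 2, 4}
EG ((¬a ∧ b) ∧ ¬a): greatest fixpoint, start Z0 = {1, 2, 4}, keep only states in Sat with some successor in Z. Already a fixed point.
Sat(EG ((¬a ∧ b) ∧ ¬a)) = {1, 2, 4}
2 ∈ Sat(EG ((¬a ∧ b) ∧ ¬a)) = {1, 2, 4}, so the formula holds at 2.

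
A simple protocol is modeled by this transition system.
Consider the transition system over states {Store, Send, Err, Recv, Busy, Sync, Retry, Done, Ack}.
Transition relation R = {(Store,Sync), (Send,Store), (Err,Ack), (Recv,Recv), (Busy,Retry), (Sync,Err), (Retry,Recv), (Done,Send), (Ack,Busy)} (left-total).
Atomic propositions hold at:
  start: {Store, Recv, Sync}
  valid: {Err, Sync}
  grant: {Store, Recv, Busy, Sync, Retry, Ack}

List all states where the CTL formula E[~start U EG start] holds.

{Err, Recv, Busy, Retry, Ack}

Sat(~start) = {Send, Err, Busy, Retry, Done, Ack}
EG start: greatest fixpoint, start Z0 = {Store, Recv, Sync}, keep only states in Sat with some successor in Z. Z1 = {Store, Recv}; Z2 = {Recv}; fixed.
Sat(EG start) = {Recv}
E[~start U EG start]: least fixpoint, start Z0 = Sat(EG start) = {Recv}, add states in Sat(~start) with some successor in Z. Z1 = {Recv, Retry}; Z2 = {Recv, Busy, Retry}; Z3 = {Recv, Busy, Retry, Ack}; Z4 = {Err, Recv, Busy, Retry, Ack}; fixed.
Sat(E[~start U EG start]) = {Err, Recv, Busy, Retry, Ack}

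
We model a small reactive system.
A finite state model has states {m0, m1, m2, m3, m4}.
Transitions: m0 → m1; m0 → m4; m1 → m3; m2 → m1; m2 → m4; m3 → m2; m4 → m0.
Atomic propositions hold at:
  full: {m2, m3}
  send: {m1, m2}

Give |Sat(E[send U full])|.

E[send U full]: least fixpoint, start Z0 = Sat(full) = {m2, m3}, add states in Sat(send) with some successor in Z. Z1 = {m1, m2, m3}; fixed.
Sat(E[send U full]) = {m1, m2, m3}
|Sat(E[send U full])| = |{m1, m2, m3}| = 3.

3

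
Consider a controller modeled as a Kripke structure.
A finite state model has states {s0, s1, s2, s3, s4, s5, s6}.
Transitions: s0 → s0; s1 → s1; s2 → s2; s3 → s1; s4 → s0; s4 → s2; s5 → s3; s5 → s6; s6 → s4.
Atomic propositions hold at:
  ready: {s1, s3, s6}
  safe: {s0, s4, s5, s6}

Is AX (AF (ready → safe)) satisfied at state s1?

No

Sat(ready → safe) = {s0, s2, s4, s5, s6}
AF (ready → safe): least fixpoint, start Z0 = {s0, s2, s4, s5, s6}, add states with every successor in Z. Already a fixed point.
Sat(AF (ready → safe)) = {s0, s2, s4, s5, s6}
Sat(AX (AF (ready → safe))) = {s : every successor in {s0, s2, s4, s5, s6}} = {s0, s2, s4, s6}
s1 ∉ Sat(AX (AF (ready → safe))) = {s0, s2, s4, s6}, so the formula does not hold at s1.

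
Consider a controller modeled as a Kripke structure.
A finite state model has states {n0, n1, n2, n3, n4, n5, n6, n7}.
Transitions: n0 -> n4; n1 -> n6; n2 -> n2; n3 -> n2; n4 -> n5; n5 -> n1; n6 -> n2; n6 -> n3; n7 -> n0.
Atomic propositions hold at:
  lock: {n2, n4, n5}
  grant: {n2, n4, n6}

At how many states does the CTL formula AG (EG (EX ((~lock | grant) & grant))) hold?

Sat(~lock) = {n0, n1, n3, n6, n7}
Sat(~lock | grant) = {n0, n1, n2, n3, n4, n6, n7}
Sat((~lock | grant) & grant) = {n2, n4, n6}
Sat(EX ((~lock | grant) & grant)) = {s : some successor in {n2, n4, n6}} = {n0, n1, n2, n3, n6}
EG (EX ((~lock | grant) & grant)): greatest fixpoint, start Z0 = {n0, n1, n2, n3, n6}, keep only states in Sat with some successor in Z. Z1 = {n1, n2, n3, n6}; fixed.
Sat(EG (EX ((~lock | grant) & grant))) = {n1, n2, n3, n6}
AG (EG (EX ((~lock | grant) & grant))): greatest fixpoint, start Z0 = {n1, n2, n3, n6}, keep only states in Sat with every successor in Z. Already a fixed point.
Sat(AG (EG (EX ((~lock | grant) & grant)))) = {n1, n2, n3, n6}
|Sat(AG (EG (EX ((~lock | grant) & grant))))| = |{n1, n2, n3, n6}| = 4.

4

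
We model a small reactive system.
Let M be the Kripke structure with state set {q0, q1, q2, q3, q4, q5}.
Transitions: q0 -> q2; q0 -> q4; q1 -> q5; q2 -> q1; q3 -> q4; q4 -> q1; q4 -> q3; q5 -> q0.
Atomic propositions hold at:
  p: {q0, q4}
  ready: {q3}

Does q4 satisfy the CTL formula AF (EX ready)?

Sat(EX ready) = {s : some successor in {q3}} = {q4}
AF (EX ready): least fixpoint, start Z0 = {q4}, add states with every successor in Z. Z1 = {q3, q4}; fixed.
Sat(AF (EX ready)) = {q3, q4}
q4 ∈ Sat(AF (EX ready)) = {q3, q4}, so the formula holds at q4.

Yes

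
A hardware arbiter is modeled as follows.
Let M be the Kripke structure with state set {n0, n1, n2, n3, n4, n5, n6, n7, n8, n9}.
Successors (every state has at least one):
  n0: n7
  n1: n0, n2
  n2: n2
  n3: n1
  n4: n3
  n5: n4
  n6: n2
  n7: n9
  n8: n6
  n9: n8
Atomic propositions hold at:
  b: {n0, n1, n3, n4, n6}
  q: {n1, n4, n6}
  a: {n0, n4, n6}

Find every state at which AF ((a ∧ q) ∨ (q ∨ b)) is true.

Sat(a ∧ q) = {n4, n6}
Sat(q ∨ b) = {n0, n1, n3, n4, n6}
Sat((a ∧ q) ∨ (q ∨ b)) = {n0, n1, n3, n4, n6}
AF ((a ∧ q) ∨ (q ∨ b)): least fixpoint, start Z0 = {n0, n1, n3, n4, n6}, add states with every successor in Z. Z1 = {n0, n1, n3, n4, n5, n6, n8}; Z2 = {n0, n1, n3, n4, n5, n6, n8, n9}; Z3 = {n0, n1, n3, n4, n5, n6, n7, n8, n9}; fixed.
Sat(AF ((a ∧ q) ∨ (q ∨ b))) = {n0, n1, n3, n4, n5, n6, n7, n8, n9}

{n0, n1, n3, n4, n5, n6, n7, n8, n9}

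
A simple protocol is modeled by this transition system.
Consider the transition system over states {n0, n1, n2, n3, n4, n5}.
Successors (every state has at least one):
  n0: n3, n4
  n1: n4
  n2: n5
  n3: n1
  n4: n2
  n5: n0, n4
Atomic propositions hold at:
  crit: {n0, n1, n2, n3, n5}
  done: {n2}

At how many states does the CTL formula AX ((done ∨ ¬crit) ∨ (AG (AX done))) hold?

2

Sat(¬crit) = {n4}
Sat(done ∨ ¬crit) = {n2, n4}
Sat(AX done) = {s : every successor in {n2}} = {n4}
AG (AX done): greatest fixpoint, start Z0 = {n4}, keep only states in Sat with every successor in Z. Z1 = ∅; fixed.
Sat(AG (AX done)) = ∅
Sat((done ∨ ¬crit) ∨ (AG (AX done))) = {n2, n4}
Sat(AX ((done ∨ ¬crit) ∨ (AG (AX done)))) = {s : every successor in {n2, n4}} = {n1, n4}
|Sat(AX ((done ∨ ¬crit) ∨ (AG (AX done))))| = |{n1, n4}| = 2.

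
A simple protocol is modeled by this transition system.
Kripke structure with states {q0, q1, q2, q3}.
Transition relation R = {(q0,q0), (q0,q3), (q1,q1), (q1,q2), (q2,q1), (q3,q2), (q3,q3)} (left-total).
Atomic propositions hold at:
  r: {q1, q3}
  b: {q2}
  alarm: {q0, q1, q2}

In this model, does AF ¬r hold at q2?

Yes

Sat(¬r) = {q0, q2}
AF ¬r: least fixpoint, start Z0 = {q0, q2}, add states with every successor in Z. Already a fixed point.
Sat(AF ¬r) = {q0, q2}
q2 ∈ Sat(AF ¬r) = {q0, q2}, so the formula holds at q2.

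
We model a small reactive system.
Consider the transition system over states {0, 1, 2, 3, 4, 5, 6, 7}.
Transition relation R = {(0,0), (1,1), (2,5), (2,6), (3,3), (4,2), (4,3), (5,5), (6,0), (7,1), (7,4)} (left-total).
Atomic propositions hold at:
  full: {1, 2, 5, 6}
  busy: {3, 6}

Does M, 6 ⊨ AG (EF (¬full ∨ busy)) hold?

Yes

Sat(¬full) = {0, 3, 4, 7}
Sat(¬full ∨ busy) = {0, 3, 4, 6, 7}
EF (¬full ∨ busy): least fixpoint, start Z0 = {0, 3, 4, 6, 7}, add states with some successor in Z. Z1 = {0, 2, 3, 4, 6, 7}; fixed.
Sat(EF (¬full ∨ busy)) = {0, 2, 3, 4, 6, 7}
AG (EF (¬full ∨ busy)): greatest fixpoint, start Z0 = {0, 2, 3, 4, 6, 7}, keep only states in Sat with every successor in Z. Z1 = {0, 3, 4, 6}; Z2 = {0, 3, 6}; fixed.
Sat(AG (EF (¬full ∨ busy))) = {0, 3, 6}
6 ∈ Sat(AG (EF (¬full ∨ busy))) = {0, 3, 6}, so the formula holds at 6.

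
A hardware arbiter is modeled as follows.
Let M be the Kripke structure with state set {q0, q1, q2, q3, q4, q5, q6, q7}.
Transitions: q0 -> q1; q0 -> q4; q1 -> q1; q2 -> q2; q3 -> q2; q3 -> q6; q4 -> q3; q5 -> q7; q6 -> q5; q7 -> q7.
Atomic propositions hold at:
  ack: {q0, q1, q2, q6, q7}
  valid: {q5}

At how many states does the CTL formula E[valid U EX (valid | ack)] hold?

7

Sat(valid | ack) = {q0, q1, q2, q5, q6, q7}
Sat(EX (valid | ack)) = {s : some successor in {q0, q1, q2, q5, q6, q7}} = {q0, q1, q2, q3, q5, q6, q7}
E[valid U EX (valid | ack)]: least fixpoint, start Z0 = Sat(EX (valid | ack)) = {q0, q1, q2, q3, q5, q6, q7}, add states in Sat(valid) with some successor in Z. Already a fixed point.
Sat(E[valid U EX (valid | ack)]) = {q0, q1, q2, q3, q5, q6, q7}
|Sat(E[valid U EX (valid | ack)])| = |{q0, q1, q2, q3, q5, q6, q7}| = 7.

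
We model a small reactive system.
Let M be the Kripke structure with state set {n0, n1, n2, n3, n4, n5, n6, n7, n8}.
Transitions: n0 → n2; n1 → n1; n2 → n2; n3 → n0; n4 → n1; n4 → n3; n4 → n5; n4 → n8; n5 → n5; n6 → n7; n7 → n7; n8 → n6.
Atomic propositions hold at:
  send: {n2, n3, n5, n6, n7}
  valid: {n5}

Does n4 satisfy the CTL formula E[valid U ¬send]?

Yes

Sat(¬send) = {n0, n1, n4, n8}
E[valid U ¬send]: least fixpoint, start Z0 = Sat(¬send) = {n0, n1, n4, n8}, add states in Sat(valid) with some successor in Z. Already a fixed point.
Sat(E[valid U ¬send]) = {n0, n1, n4, n8}
n4 ∈ Sat(E[valid U ¬send]) = {n0, n1, n4, n8}, so the formula holds at n4.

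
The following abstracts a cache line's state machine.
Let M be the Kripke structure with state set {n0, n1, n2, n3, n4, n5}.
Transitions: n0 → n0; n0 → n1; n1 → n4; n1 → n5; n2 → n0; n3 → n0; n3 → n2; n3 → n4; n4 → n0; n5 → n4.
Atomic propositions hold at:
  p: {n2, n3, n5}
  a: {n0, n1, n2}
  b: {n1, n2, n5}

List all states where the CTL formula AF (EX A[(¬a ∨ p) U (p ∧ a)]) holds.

Sat(¬a) = {n3, n4, n5}
Sat(¬a ∨ p) = {n2, n3, n4, n5}
Sat(p ∧ a) = {n2}
A[(¬a ∨ p) U (p ∧ a)]: least fixpoint, start Z0 = Sat((p ∧ a)) = {n2}, add states in Sat(¬a ∨ p) with every successor in Z. Already a fixed point.
Sat(A[(¬a ∨ p) U (p ∧ a)]) = {n2}
Sat(EX A[(¬a ∨ p) U (p ∧ a)]) = {s : some successor in {n2}} = {n3}
AF (EX A[(¬a ∨ p) U (p ∧ a)]): least fixpoint, start Z0 = {n3}, add states with every successor in Z. Already a fixed point.
Sat(AF (EX A[(¬a ∨ p) U (p ∧ a)])) = {n3}

{n3}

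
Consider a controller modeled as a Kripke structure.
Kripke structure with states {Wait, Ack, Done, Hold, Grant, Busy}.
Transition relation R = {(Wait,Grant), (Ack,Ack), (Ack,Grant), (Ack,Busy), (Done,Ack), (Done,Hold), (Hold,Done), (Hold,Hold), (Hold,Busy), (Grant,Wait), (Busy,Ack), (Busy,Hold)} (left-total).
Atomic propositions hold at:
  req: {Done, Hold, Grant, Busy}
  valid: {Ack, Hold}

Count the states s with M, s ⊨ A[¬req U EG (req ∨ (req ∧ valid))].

3

Sat(¬req) = {Wait, Ack}
Sat(req ∧ valid) = {Hold}
Sat(req ∨ (req ∧ valid)) = {Done, Hold, Grant, Busy}
EG (req ∨ (req ∧ valid)): greatest fixpoint, start Z0 = {Done, Hold, Grant, Busy}, keep only states in Sat with some successor in Z. Z1 = {Done, Hold, Busy}; fixed.
Sat(EG (req ∨ (req ∧ valid))) = {Done, Hold, Busy}
A[¬req U EG (req ∨ (req ∧ valid))]: least fixpoint, start Z0 = Sat(EG (req ∨ (req ∧ valid))) = {Done, Hold, Busy}, add states in Sat(¬req) with every successor in Z. Already a fixed point.
Sat(A[¬req U EG (req ∨ (req ∧ valid))]) = {Done, Hold, Busy}
|Sat(A[¬req U EG (req ∨ (req ∧ valid))])| = |{Done, Hold, Busy}| = 3.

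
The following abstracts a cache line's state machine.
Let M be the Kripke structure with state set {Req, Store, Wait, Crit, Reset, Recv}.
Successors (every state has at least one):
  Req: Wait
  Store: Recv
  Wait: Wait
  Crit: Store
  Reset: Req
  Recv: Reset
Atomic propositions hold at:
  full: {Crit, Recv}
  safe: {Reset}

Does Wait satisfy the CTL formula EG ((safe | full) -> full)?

Yes

Sat(safe | full) = {Crit, Reset, Recv}
Sat((safe | full) -> full) = {Req, Store, Wait, Crit, Recv}
EG ((safe | full) -> full): greatest fixpoint, start Z0 = {Req, Store, Wait, Crit, Recv}, keep only states in Sat with some successor in Z. Z1 = {Req, Store, Wait, Crit}; Z2 = {Req, Wait, Crit}; Z3 = {Req, Wait}; fixed.
Sat(EG ((safe | full) -> full)) = {Req, Wait}
Wait ∈ Sat(EG ((safe | full) -> full)) = {Req, Wait}, so the formula holds at Wait.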